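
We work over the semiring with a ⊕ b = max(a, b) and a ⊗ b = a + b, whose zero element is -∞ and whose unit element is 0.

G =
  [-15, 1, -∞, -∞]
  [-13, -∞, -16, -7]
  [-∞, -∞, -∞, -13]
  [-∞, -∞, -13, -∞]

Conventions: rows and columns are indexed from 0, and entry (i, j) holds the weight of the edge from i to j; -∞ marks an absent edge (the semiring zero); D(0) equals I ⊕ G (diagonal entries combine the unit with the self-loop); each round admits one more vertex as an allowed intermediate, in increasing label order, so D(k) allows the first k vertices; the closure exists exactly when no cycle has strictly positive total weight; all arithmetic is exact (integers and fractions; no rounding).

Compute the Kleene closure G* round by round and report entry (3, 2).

D(0):
  [0, 1, -∞, -∞]
  [-13, 0, -16, -7]
  [-∞, -∞, 0, -13]
  [-∞, -∞, -13, 0]
D(1):
  [0, 1, -∞, -∞]
  [-13, 0, -16, -7]
  [-∞, -∞, 0, -13]
  [-∞, -∞, -13, 0]
D(2):
  [0, 1, -15, -6]
  [-13, 0, -16, -7]
  [-∞, -∞, 0, -13]
  [-∞, -∞, -13, 0]
D(3):
  [0, 1, -15, -6]
  [-13, 0, -16, -7]
  [-∞, -∞, 0, -13]
  [-∞, -∞, -13, 0]
D(4):
  [0, 1, -15, -6]
  [-13, 0, -16, -7]
  [-∞, -∞, 0, -13]
  [-∞, -∞, -13, 0]
Answer: G*[3][2] = -13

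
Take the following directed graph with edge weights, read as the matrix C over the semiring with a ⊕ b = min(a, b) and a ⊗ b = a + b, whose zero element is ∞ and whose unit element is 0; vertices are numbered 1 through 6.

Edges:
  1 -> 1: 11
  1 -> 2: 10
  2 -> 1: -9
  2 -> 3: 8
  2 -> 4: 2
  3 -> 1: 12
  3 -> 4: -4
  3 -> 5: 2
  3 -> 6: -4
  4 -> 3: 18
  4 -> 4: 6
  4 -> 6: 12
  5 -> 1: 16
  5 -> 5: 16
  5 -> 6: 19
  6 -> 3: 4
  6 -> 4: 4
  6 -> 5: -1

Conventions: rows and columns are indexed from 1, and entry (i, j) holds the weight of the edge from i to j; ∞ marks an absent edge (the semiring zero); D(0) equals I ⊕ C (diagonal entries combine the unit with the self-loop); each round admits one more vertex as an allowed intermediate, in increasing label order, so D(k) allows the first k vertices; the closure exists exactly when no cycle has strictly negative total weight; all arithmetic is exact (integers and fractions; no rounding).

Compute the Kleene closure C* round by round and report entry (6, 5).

D(0):
  [0, 10, ∞, ∞, ∞, ∞]
  [-9, 0, 8, 2, ∞, ∞]
  [12, ∞, 0, -4, 2, -4]
  [∞, ∞, 18, 0, ∞, 12]
  [16, ∞, ∞, ∞, 0, 19]
  [∞, ∞, 4, 4, -1, 0]
D(1):
  [0, 10, ∞, ∞, ∞, ∞]
  [-9, 0, 8, 2, ∞, ∞]
  [12, 22, 0, -4, 2, -4]
  [∞, ∞, 18, 0, ∞, 12]
  [16, 26, ∞, ∞, 0, 19]
  [∞, ∞, 4, 4, -1, 0]
D(2):
  [0, 10, 18, 12, ∞, ∞]
  [-9, 0, 8, 2, ∞, ∞]
  [12, 22, 0, -4, 2, -4]
  [∞, ∞, 18, 0, ∞, 12]
  [16, 26, 34, 28, 0, 19]
  [∞, ∞, 4, 4, -1, 0]
D(3):
  [0, 10, 18, 12, 20, 14]
  [-9, 0, 8, 2, 10, 4]
  [12, 22, 0, -4, 2, -4]
  [30, 40, 18, 0, 20, 12]
  [16, 26, 34, 28, 0, 19]
  [16, 26, 4, 0, -1, 0]
D(4):
  [0, 10, 18, 12, 20, 14]
  [-9, 0, 8, 2, 10, 4]
  [12, 22, 0, -4, 2, -4]
  [30, 40, 18, 0, 20, 12]
  [16, 26, 34, 28, 0, 19]
  [16, 26, 4, 0, -1, 0]
D(5):
  [0, 10, 18, 12, 20, 14]
  [-9, 0, 8, 2, 10, 4]
  [12, 22, 0, -4, 2, -4]
  [30, 40, 18, 0, 20, 12]
  [16, 26, 34, 28, 0, 19]
  [15, 25, 4, 0, -1, 0]
D(6):
  [0, 10, 18, 12, 13, 14]
  [-9, 0, 8, 2, 3, 4]
  [11, 21, 0, -4, -5, -4]
  [27, 37, 16, 0, 11, 12]
  [16, 26, 23, 19, 0, 19]
  [15, 25, 4, 0, -1, 0]
Answer: C*[6][5] = -1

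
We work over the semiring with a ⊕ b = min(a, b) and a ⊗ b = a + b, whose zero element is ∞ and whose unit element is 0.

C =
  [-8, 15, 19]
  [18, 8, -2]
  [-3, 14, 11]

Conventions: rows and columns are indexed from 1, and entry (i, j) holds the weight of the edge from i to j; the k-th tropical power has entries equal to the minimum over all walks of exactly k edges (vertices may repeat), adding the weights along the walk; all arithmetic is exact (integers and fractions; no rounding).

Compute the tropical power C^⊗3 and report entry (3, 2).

C^⊗2:
  [-16, 7, 11]
  [-5, 12, 6]
  [-11, 12, 12]
C^⊗3:
  [-24, -1, 3]
  [-13, 10, 10]
  [-19, 4, 8]
Key observation: the optimum is the walk 3->1->1->2, with weight (-3) + (-8) + 15 = 4.
Optimal value attained by: walk 3->1->1->2.
Answer: (C^⊗3)[3][2] = 4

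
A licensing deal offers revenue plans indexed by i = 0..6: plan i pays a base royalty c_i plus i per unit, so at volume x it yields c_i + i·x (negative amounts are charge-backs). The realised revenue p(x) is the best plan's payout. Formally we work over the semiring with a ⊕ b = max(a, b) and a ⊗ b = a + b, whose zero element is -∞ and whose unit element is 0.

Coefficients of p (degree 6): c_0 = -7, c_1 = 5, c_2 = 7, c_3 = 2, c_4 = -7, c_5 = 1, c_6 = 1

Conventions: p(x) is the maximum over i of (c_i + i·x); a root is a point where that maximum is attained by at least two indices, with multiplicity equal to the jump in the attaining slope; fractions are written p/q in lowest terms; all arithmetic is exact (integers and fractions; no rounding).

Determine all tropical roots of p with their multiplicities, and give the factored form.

hull edge (i=0, c=-7) to (i=1, c=5): slope 12, span 1
hull edge (i=1, c=5) to (i=2, c=7): slope 2, span 1
hull edge (i=2, c=7) to (i=6, c=1): slope -3/2, span 4
Factored form: p(x) = 1 ⊗ (x ⊕ (-12)) ⊗ (x ⊕ (-2)) ⊗ (x ⊕ 3/2) ⊗ (x ⊕ 3/2) ⊗ (x ⊕ 3/2) ⊗ (x ⊕ 3/2)
Answer: roots = -12 (mult 1), -2 (mult 1), 3/2 (mult 4)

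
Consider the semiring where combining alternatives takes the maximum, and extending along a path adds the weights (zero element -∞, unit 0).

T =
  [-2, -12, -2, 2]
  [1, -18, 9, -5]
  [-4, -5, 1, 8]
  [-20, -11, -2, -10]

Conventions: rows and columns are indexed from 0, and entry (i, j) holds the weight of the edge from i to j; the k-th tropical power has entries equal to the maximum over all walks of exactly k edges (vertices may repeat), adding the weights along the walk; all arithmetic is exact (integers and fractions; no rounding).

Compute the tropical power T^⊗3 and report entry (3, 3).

T^⊗2:
  [-4, -7, 0, 6]
  [5, 4, 10, 17]
  [-3, -3, 6, 9]
  [-6, -7, -1, 6]
T^⊗3:
  [-4, -5, 4, 8]
  [6, 6, 15, 18]
  [2, 1, 7, 14]
  [-5, -5, 4, 7]
Key observation: the optimum is the walk 3->2->2->3, with weight (-2) + 1 + 8 = 7.
Optimal value attained by: walk 3->2->2->3.
Answer: (T^⊗3)[3][3] = 7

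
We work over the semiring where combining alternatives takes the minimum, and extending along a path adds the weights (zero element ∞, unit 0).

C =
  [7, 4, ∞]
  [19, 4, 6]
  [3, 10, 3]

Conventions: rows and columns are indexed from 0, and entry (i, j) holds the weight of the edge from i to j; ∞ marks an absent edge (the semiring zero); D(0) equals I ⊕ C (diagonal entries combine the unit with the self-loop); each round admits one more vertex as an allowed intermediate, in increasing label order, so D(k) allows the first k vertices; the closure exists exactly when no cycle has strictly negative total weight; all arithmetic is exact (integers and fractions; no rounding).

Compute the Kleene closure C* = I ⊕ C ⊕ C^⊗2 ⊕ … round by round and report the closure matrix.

D(0):
  [0, 4, ∞]
  [19, 0, 6]
  [3, 10, 0]
D(1):
  [0, 4, ∞]
  [19, 0, 6]
  [3, 7, 0]
D(2):
  [0, 4, 10]
  [19, 0, 6]
  [3, 7, 0]
D(3):
  [0, 4, 10]
  [9, 0, 6]
  [3, 7, 0]
Answer: C* = [[0, 4, 10], [9, 0, 6], [3, 7, 0]]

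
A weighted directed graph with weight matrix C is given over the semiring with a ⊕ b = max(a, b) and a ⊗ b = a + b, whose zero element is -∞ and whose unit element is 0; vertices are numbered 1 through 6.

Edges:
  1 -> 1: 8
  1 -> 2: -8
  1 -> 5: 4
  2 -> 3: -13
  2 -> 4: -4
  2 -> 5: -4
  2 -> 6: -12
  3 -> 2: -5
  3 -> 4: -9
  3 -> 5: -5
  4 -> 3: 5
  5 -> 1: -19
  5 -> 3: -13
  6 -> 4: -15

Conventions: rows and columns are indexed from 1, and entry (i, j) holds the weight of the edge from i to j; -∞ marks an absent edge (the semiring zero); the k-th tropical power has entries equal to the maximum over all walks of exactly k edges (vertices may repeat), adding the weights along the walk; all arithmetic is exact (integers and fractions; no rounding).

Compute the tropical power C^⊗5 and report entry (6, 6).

C^⊗2:
  [16, 0, -9, -12, 12, -20]
  [-23, -18, 1, -22, -18, -∞]
  [-24, -∞, -4, -9, -9, -17]
  [-∞, 0, -∞, -4, 0, -∞]
  [-11, -18, -∞, -22, -15, -∞]
  [-∞, -∞, -10, -∞, -∞, -∞]
C^⊗3:
  [24, 8, -1, -4, 20, -12]
  [-15, -4, -17, -8, -4, -30]
  [-16, -9, -4, -13, -9, -∞]
  [-19, -∞, 1, -4, -4, -12]
  [-3, -19, -17, -22, -7, -30]
  [-∞, -15, -∞, -19, -15, -∞]
C^⊗4:
  [32, 16, 7, 4, 28, -4]
  [-7, -22, -3, -8, -8, -16]
  [-8, -9, -8, -13, -9, -21]
  [-11, -4, 1, -8, -4, -∞]
  [5, -11, -17, -23, 1, -31]
  [-34, -∞, -14, -19, -19, -27]
C^⊗5:
  [40, 24, 15, 12, 36, 4]
  [1, -8, -3, -12, -3, -34]
  [0, -13, -8, -13, -4, -21]
  [-3, -4, -3, -8, -4, -16]
  [13, -3, -12, -15, 9, -23]
  [-26, -19, -14, -23, -19, -∞]
Key observation: no walk of exactly 5 edges connects these vertices, so the entry is the semiring zero.
Answer: (C^⊗5)[6][6] = -∞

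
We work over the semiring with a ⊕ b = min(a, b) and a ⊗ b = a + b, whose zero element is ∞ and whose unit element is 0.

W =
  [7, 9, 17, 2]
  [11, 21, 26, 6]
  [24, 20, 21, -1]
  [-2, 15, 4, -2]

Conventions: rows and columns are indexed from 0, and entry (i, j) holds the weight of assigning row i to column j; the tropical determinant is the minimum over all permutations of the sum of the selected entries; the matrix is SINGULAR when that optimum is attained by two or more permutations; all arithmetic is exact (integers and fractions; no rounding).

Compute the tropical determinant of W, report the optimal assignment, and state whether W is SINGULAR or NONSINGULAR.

σ = (0, 1, 2, 3): 7 + 21 + 21 + (-2) = 47
σ = (0, 1, 3, 2): 7 + 21 + (-1) + 4 = 31
σ = (0, 2, 1, 3): 7 + 26 + 20 + (-2) = 51
σ = (0, 2, 3, 1): 7 + 26 + (-1) + 15 = 47
σ = (0, 3, 1, 2): 7 + 6 + 20 + 4 = 37
σ = (0, 3, 2, 1): 7 + 6 + 21 + 15 = 49
σ = (1, 0, 2, 3): 9 + 11 + 21 + (-2) = 39
σ = (1, 0, 3, 2): 9 + 11 + (-1) + 4 = 23
σ = (1, 2, 0, 3): 9 + 26 + 24 + (-2) = 57
σ = (1, 2, 3, 0): 9 + 26 + (-1) + (-2) = 32
σ = (1, 3, 0, 2): 9 + 6 + 24 + 4 = 43
σ = (1, 3, 2, 0): 9 + 6 + 21 + (-2) = 34
σ = (2, 0, 1, 3): 17 + 11 + 20 + (-2) = 46
σ = (2, 0, 3, 1): 17 + 11 + (-1) + 15 = 42
σ = (2, 1, 0, 3): 17 + 21 + 24 + (-2) = 60
σ = (2, 1, 3, 0): 17 + 21 + (-1) + (-2) = 35
σ = (2, 3, 0, 1): 17 + 6 + 24 + 15 = 62
σ = (2, 3, 1, 0): 17 + 6 + 20 + (-2) = 41
σ = (3, 0, 1, 2): 2 + 11 + 20 + 4 = 37
σ = (3, 0, 2, 1): 2 + 11 + 21 + 15 = 49
σ = (3, 1, 0, 2): 2 + 21 + 24 + 4 = 51
σ = (3, 1, 2, 0): 2 + 21 + 21 + (-2) = 42
σ = (3, 2, 0, 1): 2 + 26 + 24 + 15 = 67
σ = (3, 2, 1, 0): 2 + 26 + 20 + (-2) = 46
Optimal value attained by: σ = (1, 0, 3, 2).
Answer: det⊕(W) = 23; verdict: NONSINGULAR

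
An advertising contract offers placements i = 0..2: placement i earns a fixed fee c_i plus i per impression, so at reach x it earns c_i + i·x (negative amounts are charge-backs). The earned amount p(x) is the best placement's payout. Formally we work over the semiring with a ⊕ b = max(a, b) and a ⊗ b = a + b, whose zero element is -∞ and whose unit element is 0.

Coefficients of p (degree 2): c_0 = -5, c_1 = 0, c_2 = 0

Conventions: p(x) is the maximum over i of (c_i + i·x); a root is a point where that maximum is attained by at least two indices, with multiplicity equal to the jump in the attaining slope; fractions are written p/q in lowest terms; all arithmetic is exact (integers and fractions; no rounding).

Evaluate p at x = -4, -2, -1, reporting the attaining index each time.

p(-4) = max(-5+0·(-4)=-5, 0+1·(-4)=-4, 0+2·(-4)=-8) = -4 (attained by i=1)
p(-2) = max(-5+0·(-2)=-5, 0+1·(-2)=-2, 0+2·(-2)=-4) = -2 (attained by i=1)
p(-1) = max(-5+0·(-1)=-5, 0+1·(-1)=-1, 0+2·(-1)=-2) = -1 (attained by i=1)
Answer: p(-4) = -4; p(-2) = -2; p(-1) = -1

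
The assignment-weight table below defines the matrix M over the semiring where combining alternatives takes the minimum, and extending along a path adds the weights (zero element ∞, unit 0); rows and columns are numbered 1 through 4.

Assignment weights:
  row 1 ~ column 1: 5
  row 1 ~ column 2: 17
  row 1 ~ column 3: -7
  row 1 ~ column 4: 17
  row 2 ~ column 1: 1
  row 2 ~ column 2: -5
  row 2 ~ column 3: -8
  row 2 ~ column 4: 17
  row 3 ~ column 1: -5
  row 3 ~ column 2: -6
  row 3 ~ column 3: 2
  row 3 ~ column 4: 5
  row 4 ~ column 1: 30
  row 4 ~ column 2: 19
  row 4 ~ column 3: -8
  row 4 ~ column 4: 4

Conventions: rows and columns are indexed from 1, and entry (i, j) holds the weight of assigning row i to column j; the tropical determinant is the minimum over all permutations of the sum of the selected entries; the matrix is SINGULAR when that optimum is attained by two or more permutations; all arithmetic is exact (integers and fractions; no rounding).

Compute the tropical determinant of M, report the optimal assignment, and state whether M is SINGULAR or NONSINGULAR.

σ = (1, 2, 3, 4): 5 + (-5) + 2 + 4 = 6
σ = (1, 2, 4, 3): 5 + (-5) + 5 + (-8) = -3
σ = (1, 3, 2, 4): 5 + (-8) + (-6) + 4 = -5
σ = (1, 3, 4, 2): 5 + (-8) + 5 + 19 = 21
σ = (1, 4, 2, 3): 5 + 17 + (-6) + (-8) = 8
σ = (1, 4, 3, 2): 5 + 17 + 2 + 19 = 43
σ = (2, 1, 3, 4): 17 + 1 + 2 + 4 = 24
σ = (2, 1, 4, 3): 17 + 1 + 5 + (-8) = 15
σ = (2, 3, 1, 4): 17 + (-8) + (-5) + 4 = 8
σ = (2, 3, 4, 1): 17 + (-8) + 5 + 30 = 44
σ = (2, 4, 1, 3): 17 + 17 + (-5) + (-8) = 21
σ = (2, 4, 3, 1): 17 + 17 + 2 + 30 = 66
σ = (3, 1, 2, 4): (-7) + 1 + (-6) + 4 = -8
σ = (3, 1, 4, 2): (-7) + 1 + 5 + 19 = 18
σ = (3, 2, 1, 4): (-7) + (-5) + (-5) + 4 = -13
σ = (3, 2, 4, 1): (-7) + (-5) + 5 + 30 = 23
σ = (3, 4, 1, 2): (-7) + 17 + (-5) + 19 = 24
σ = (3, 4, 2, 1): (-7) + 17 + (-6) + 30 = 34
σ = (4, 1, 2, 3): 17 + 1 + (-6) + (-8) = 4
σ = (4, 1, 3, 2): 17 + 1 + 2 + 19 = 39
σ = (4, 2, 1, 3): 17 + (-5) + (-5) + (-8) = -1
σ = (4, 2, 3, 1): 17 + (-5) + 2 + 30 = 44
σ = (4, 3, 1, 2): 17 + (-8) + (-5) + 19 = 23
σ = (4, 3, 2, 1): 17 + (-8) + (-6) + 30 = 33
Optimal value attained by: σ = (3, 2, 1, 4).
Answer: det⊕(M) = -13; verdict: NONSINGULAR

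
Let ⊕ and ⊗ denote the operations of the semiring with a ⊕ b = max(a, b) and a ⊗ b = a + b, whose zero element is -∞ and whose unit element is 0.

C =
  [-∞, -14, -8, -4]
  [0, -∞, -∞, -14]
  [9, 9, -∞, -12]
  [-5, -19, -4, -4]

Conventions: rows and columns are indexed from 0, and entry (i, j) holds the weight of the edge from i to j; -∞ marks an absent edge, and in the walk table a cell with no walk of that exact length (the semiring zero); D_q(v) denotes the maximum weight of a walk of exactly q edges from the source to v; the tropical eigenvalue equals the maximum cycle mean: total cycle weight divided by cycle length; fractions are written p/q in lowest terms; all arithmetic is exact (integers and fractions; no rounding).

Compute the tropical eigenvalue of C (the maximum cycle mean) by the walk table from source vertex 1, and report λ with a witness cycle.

q=0: [-∞, 0, -∞, -∞]
q=1: [0, -∞, -∞, -14]
q=2: [-19, -14, -8, -4]
q=3: [1, 1, -8, -8]
q=4: [1, 1, -7, -3]
Optimal cycle mean attained by: cycle 0->2->0, total (-8) + 9, length 2.
Answer: λ = 1/2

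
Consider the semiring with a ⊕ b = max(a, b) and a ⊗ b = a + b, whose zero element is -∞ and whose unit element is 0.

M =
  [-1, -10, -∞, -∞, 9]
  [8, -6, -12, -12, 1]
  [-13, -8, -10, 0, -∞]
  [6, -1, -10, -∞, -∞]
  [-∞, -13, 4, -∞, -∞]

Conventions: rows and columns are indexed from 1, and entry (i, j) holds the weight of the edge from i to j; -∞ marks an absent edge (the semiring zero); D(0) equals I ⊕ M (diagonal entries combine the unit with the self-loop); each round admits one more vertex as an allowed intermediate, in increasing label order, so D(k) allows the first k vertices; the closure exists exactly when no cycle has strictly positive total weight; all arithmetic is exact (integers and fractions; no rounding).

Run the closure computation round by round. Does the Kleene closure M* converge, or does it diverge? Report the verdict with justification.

D(0):
  [0, -10, -∞, -∞, 9]
  [8, 0, -12, -12, 1]
  [-13, -8, 0, 0, -∞]
  [6, -1, -10, 0, -∞]
  [-∞, -13, 4, -∞, 0]
D(1):
  [0, -10, -∞, -∞, 9]
  [8, 0, -12, -12, 17]
  [-13, -8, 0, 0, -4]
  [6, -1, -10, 0, 15]
  [-∞, -13, 4, -∞, 0]
Detection: at round 2, diagonal entry (5, 5) turns strictly positive.
Key observation: the cycle 5->2->1->5 has total weight (-13) + 8 + 9, which is strictly positive.
Answer: DIVERGES — positive cycle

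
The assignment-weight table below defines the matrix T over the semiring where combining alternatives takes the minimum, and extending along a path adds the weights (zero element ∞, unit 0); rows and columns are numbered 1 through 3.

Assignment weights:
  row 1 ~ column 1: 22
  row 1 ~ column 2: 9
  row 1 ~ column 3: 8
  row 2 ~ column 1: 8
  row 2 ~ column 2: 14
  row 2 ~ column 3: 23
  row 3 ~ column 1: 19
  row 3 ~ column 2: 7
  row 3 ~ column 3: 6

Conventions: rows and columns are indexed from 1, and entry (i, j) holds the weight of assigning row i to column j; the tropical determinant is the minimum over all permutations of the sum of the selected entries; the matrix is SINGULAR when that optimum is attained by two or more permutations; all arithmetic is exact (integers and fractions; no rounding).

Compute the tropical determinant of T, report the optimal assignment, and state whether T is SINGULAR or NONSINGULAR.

σ = (1, 2, 3): 22 + 14 + 6 = 42
σ = (1, 3, 2): 22 + 23 + 7 = 52
σ = (2, 1, 3): 9 + 8 + 6 = 23
σ = (2, 3, 1): 9 + 23 + 19 = 51
σ = (3, 1, 2): 8 + 8 + 7 = 23
σ = (3, 2, 1): 8 + 14 + 19 = 41
Optimal value attained by: σ = (2, 1, 3).
Answer: det⊕(T) = 23; verdict: SINGULAR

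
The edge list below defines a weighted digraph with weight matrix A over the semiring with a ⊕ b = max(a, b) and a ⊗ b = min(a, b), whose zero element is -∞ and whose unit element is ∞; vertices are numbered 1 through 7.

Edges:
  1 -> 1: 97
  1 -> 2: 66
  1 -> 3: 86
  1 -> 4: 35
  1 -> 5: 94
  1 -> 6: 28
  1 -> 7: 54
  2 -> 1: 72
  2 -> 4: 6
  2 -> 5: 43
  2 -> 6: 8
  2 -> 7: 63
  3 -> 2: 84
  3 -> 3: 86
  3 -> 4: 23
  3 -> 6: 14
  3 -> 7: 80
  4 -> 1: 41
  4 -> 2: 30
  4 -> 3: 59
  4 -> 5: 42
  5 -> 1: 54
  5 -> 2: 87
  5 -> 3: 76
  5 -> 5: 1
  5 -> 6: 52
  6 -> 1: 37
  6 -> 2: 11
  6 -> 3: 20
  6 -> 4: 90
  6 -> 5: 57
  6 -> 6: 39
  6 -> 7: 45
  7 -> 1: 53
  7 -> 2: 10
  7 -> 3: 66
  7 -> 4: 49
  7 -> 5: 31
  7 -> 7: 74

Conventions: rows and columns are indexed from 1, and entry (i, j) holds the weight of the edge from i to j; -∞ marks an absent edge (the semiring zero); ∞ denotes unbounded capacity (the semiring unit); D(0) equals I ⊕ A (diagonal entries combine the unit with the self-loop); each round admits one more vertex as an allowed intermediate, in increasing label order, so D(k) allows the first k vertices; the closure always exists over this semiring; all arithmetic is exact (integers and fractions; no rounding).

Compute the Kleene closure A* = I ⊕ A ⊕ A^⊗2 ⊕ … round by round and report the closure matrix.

D(0):
  [∞, 66, 86, 35, 94, 28, 54]
  [72, ∞, -∞, 6, 43, 8, 63]
  [-∞, 84, ∞, 23, -∞, 14, 80]
  [41, 30, 59, ∞, 42, -∞, -∞]
  [54, 87, 76, -∞, ∞, 52, -∞]
  [37, 11, 20, 90, 57, ∞, 45]
  [53, 10, 66, 49, 31, -∞, ∞]
D(1):
  [∞, 66, 86, 35, 94, 28, 54]
  [72, ∞, 72, 35, 72, 28, 63]
  [-∞, 84, ∞, 23, -∞, 14, 80]
  [41, 41, 59, ∞, 42, 28, 41]
  [54, 87, 76, 35, ∞, 52, 54]
  [37, 37, 37, 90, 57, ∞, 45]
  [53, 53, 66, 49, 53, 28, ∞]
D(2):
  [∞, 66, 86, 35, 94, 28, 63]
  [72, ∞, 72, 35, 72, 28, 63]
  [72, 84, ∞, 35, 72, 28, 80]
  [41, 41, 59, ∞, 42, 28, 41]
  [72, 87, 76, 35, ∞, 52, 63]
  [37, 37, 37, 90, 57, ∞, 45]
  [53, 53, 66, 49, 53, 28, ∞]
D(3):
  [∞, 84, 86, 35, 94, 28, 80]
  [72, ∞, 72, 35, 72, 28, 72]
  [72, 84, ∞, 35, 72, 28, 80]
  [59, 59, 59, ∞, 59, 28, 59]
  [72, 87, 76, 35, ∞, 52, 76]
  [37, 37, 37, 90, 57, ∞, 45]
  [66, 66, 66, 49, 66, 28, ∞]
D(4):
  [∞, 84, 86, 35, 94, 28, 80]
  [72, ∞, 72, 35, 72, 28, 72]
  [72, 84, ∞, 35, 72, 28, 80]
  [59, 59, 59, ∞, 59, 28, 59]
  [72, 87, 76, 35, ∞, 52, 76]
  [59, 59, 59, 90, 59, ∞, 59]
  [66, 66, 66, 49, 66, 28, ∞]
D(5):
  [∞, 87, 86, 35, 94, 52, 80]
  [72, ∞, 72, 35, 72, 52, 72]
  [72, 84, ∞, 35, 72, 52, 80]
  [59, 59, 59, ∞, 59, 52, 59]
  [72, 87, 76, 35, ∞, 52, 76]
  [59, 59, 59, 90, 59, ∞, 59]
  [66, 66, 66, 49, 66, 52, ∞]
D(6):
  [∞, 87, 86, 52, 94, 52, 80]
  [72, ∞, 72, 52, 72, 52, 72]
  [72, 84, ∞, 52, 72, 52, 80]
  [59, 59, 59, ∞, 59, 52, 59]
  [72, 87, 76, 52, ∞, 52, 76]
  [59, 59, 59, 90, 59, ∞, 59]
  [66, 66, 66, 52, 66, 52, ∞]
D(7):
  [∞, 87, 86, 52, 94, 52, 80]
  [72, ∞, 72, 52, 72, 52, 72]
  [72, 84, ∞, 52, 72, 52, 80]
  [59, 59, 59, ∞, 59, 52, 59]
  [72, 87, 76, 52, ∞, 52, 76]
  [59, 59, 59, 90, 59, ∞, 59]
  [66, 66, 66, 52, 66, 52, ∞]
Answer: A* = [[∞, 87, 86, 52, 94, 52, 80], [72, ∞, 72, 52, 72, 52, 72], [72, 84, ∞, 52, 72, 52, 80], [59, 59, 59, ∞, 59, 52, 59], [72, 87, 76, 52, ∞, 52, 76], [59, 59, 59, 90, 59, ∞, 59], [66, 66, 66, 52, 66, 52, ∞]]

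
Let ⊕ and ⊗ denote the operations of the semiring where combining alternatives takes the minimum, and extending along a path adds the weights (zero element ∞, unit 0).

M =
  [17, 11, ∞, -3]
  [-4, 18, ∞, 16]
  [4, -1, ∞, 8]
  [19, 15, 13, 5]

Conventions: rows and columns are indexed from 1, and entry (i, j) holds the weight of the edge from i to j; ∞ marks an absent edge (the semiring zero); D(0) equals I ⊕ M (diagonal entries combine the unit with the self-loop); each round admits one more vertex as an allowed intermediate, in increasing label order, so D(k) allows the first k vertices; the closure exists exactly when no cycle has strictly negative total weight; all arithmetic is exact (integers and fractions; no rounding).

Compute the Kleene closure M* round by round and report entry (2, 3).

D(0):
  [0, 11, ∞, -3]
  [-4, 0, ∞, 16]
  [4, -1, 0, 8]
  [19, 15, 13, 0]
D(1):
  [0, 11, ∞, -3]
  [-4, 0, ∞, -7]
  [4, -1, 0, 1]
  [19, 15, 13, 0]
D(2):
  [0, 11, ∞, -3]
  [-4, 0, ∞, -7]
  [-5, -1, 0, -8]
  [11, 15, 13, 0]
D(3):
  [0, 11, ∞, -3]
  [-4, 0, ∞, -7]
  [-5, -1, 0, -8]
  [8, 12, 13, 0]
D(4):
  [0, 9, 10, -3]
  [-4, 0, 6, -7]
  [-5, -1, 0, -8]
  [8, 12, 13, 0]
Answer: M*[2][3] = 6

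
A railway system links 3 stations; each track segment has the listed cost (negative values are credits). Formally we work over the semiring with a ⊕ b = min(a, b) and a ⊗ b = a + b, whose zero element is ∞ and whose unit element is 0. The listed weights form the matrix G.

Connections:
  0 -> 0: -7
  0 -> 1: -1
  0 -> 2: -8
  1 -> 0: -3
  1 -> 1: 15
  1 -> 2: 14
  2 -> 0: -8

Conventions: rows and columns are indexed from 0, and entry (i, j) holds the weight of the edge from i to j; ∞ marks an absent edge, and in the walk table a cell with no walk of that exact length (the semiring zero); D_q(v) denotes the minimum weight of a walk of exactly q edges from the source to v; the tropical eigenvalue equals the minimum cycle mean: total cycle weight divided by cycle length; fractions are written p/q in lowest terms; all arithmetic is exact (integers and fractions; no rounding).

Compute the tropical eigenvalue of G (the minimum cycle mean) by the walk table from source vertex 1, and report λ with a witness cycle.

q=0: [∞, 0, ∞]
q=1: [-3, 15, 14]
q=2: [-10, -4, -11]
q=3: [-19, -11, -18]
Optimal cycle mean attained by: cycle 0->2->0, total (-8) + (-8), length 2.
Answer: λ = -8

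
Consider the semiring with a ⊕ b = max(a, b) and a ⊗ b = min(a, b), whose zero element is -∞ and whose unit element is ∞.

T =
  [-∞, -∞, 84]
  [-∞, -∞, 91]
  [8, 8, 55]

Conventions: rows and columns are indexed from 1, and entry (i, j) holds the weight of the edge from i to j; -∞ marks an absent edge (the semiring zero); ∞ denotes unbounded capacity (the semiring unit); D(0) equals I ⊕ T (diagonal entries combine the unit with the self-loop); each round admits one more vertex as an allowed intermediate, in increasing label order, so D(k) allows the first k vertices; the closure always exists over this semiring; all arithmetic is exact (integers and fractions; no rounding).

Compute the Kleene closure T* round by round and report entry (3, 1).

D(0):
  [∞, -∞, 84]
  [-∞, ∞, 91]
  [8, 8, ∞]
D(1):
  [∞, -∞, 84]
  [-∞, ∞, 91]
  [8, 8, ∞]
D(2):
  [∞, -∞, 84]
  [-∞, ∞, 91]
  [8, 8, ∞]
D(3):
  [∞, 8, 84]
  [8, ∞, 91]
  [8, 8, ∞]
Answer: T*[3][1] = 8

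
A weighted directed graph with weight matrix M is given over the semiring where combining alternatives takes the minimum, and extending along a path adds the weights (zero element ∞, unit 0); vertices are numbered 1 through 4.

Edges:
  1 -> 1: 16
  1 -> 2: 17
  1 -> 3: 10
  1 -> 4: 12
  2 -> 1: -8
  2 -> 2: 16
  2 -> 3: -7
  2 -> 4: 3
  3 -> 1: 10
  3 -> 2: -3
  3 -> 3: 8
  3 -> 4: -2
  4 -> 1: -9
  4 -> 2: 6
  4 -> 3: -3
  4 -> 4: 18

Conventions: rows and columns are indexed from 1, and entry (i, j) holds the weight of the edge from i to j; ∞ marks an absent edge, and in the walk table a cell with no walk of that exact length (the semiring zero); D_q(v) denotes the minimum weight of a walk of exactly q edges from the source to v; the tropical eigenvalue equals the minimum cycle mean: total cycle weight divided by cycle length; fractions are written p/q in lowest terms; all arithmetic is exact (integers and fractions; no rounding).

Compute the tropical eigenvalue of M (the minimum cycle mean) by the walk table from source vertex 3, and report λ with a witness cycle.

q=0: [∞, ∞, 0, ∞]
q=1: [10, -3, 8, -2]
q=2: [-11, 4, -10, 0]
q=3: [-9, -13, -3, -12]
q=4: [-21, -6, -20, -10]
Optimal cycle mean attained by: cycle 2->3->2, total (-7) + (-3), length 2.
Answer: λ = -5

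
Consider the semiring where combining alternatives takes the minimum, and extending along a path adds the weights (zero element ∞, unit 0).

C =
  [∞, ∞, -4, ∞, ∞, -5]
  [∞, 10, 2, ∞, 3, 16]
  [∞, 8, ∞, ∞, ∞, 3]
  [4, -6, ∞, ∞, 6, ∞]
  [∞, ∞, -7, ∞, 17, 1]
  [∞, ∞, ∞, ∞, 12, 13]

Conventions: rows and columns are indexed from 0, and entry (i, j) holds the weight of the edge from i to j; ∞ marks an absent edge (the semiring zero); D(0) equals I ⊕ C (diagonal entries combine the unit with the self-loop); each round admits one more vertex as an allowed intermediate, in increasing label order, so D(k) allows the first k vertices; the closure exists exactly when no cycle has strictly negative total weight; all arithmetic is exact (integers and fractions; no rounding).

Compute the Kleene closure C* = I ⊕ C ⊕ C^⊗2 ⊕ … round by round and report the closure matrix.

D(0):
  [0, ∞, -4, ∞, ∞, -5]
  [∞, 0, 2, ∞, 3, 16]
  [∞, 8, 0, ∞, ∞, 3]
  [4, -6, ∞, 0, 6, ∞]
  [∞, ∞, -7, ∞, 0, 1]
  [∞, ∞, ∞, ∞, 12, 0]
D(1):
  [0, ∞, -4, ∞, ∞, -5]
  [∞, 0, 2, ∞, 3, 16]
  [∞, 8, 0, ∞, ∞, 3]
  [4, -6, 0, 0, 6, -1]
  [∞, ∞, -7, ∞, 0, 1]
  [∞, ∞, ∞, ∞, 12, 0]
D(2):
  [0, ∞, -4, ∞, ∞, -5]
  [∞, 0, 2, ∞, 3, 16]
  [∞, 8, 0, ∞, 11, 3]
  [4, -6, -4, 0, -3, -1]
  [∞, ∞, -7, ∞, 0, 1]
  [∞, ∞, ∞, ∞, 12, 0]
D(3):
  [0, 4, -4, ∞, 7, -5]
  [∞, 0, 2, ∞, 3, 5]
  [∞, 8, 0, ∞, 11, 3]
  [4, -6, -4, 0, -3, -1]
  [∞, 1, -7, ∞, 0, -4]
  [∞, ∞, ∞, ∞, 12, 0]
D(4):
  [0, 4, -4, ∞, 7, -5]
  [∞, 0, 2, ∞, 3, 5]
  [∞, 8, 0, ∞, 11, 3]
  [4, -6, -4, 0, -3, -1]
  [∞, 1, -7, ∞, 0, -4]
  [∞, ∞, ∞, ∞, 12, 0]
D(5):
  [0, 4, -4, ∞, 7, -5]
  [∞, 0, -4, ∞, 3, -1]
  [∞, 8, 0, ∞, 11, 3]
  [4, -6, -10, 0, -3, -7]
  [∞, 1, -7, ∞, 0, -4]
  [∞, 13, 5, ∞, 12, 0]
D(6):
  [0, 4, -4, ∞, 7, -5]
  [∞, 0, -4, ∞, 3, -1]
  [∞, 8, 0, ∞, 11, 3]
  [4, -6, -10, 0, -3, -7]
  [∞, 1, -7, ∞, 0, -4]
  [∞, 13, 5, ∞, 12, 0]
Answer: C* = [[0, 4, -4, ∞, 7, -5], [∞, 0, -4, ∞, 3, -1], [∞, 8, 0, ∞, 11, 3], [4, -6, -10, 0, -3, -7], [∞, 1, -7, ∞, 0, -4], [∞, 13, 5, ∞, 12, 0]]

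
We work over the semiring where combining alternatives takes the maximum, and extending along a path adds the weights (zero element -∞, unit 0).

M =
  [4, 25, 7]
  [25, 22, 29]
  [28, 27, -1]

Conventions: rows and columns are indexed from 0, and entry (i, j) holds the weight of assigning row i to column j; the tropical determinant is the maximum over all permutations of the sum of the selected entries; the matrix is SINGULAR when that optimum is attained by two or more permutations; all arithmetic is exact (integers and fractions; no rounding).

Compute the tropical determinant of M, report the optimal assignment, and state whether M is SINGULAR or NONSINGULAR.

σ = (0, 1, 2): 4 + 22 + (-1) = 25
σ = (0, 2, 1): 4 + 29 + 27 = 60
σ = (1, 0, 2): 25 + 25 + (-1) = 49
σ = (1, 2, 0): 25 + 29 + 28 = 82
σ = (2, 0, 1): 7 + 25 + 27 = 59
σ = (2, 1, 0): 7 + 22 + 28 = 57
Optimal value attained by: σ = (1, 2, 0).
Answer: det⊕(M) = 82; verdict: NONSINGULAR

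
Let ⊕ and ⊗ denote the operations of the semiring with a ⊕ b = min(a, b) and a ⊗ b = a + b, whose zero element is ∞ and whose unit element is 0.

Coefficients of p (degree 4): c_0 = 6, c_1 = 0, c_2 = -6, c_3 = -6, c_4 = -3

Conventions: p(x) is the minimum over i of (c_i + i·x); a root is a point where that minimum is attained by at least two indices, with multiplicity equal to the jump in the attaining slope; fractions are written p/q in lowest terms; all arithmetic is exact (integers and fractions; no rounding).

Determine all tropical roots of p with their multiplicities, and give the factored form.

hull edge (i=0, c=6) to (i=2, c=-6): slope -6, span 2
hull edge (i=2, c=-6) to (i=3, c=-6): slope 0, span 1
hull edge (i=3, c=-6) to (i=4, c=-3): slope 3, span 1
Factored form: p(x) = -3 ⊗ (x ⊕ (-3)) ⊗ (x ⊕ 0) ⊗ (x ⊕ 6) ⊗ (x ⊕ 6)
Answer: roots = -3 (mult 1), 0 (mult 1), 6 (mult 2)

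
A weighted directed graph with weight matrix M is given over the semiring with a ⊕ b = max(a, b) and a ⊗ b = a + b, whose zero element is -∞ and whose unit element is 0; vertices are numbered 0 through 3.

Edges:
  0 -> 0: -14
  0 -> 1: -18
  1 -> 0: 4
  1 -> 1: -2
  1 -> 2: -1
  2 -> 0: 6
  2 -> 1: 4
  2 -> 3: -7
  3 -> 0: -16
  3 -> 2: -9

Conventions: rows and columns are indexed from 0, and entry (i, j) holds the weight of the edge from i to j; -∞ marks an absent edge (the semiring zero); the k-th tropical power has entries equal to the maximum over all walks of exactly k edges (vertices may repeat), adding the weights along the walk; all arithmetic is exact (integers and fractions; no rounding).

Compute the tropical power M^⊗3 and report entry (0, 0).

M^⊗2:
  [-14, -20, -19, -∞]
  [5, 3, -3, -8]
  [8, 2, 3, -∞]
  [-3, -5, -∞, -16]
M^⊗3:
  [-13, -15, -21, -26]
  [7, 1, 2, -10]
  [9, 7, 1, -4]
  [-1, -7, -6, -∞]
Key observation: the optimum is the walk 0->1->2->0, with weight (-18) + (-1) + 6 = -13.
Optimal value attained by: walk 0->1->2->0.
Answer: (M^⊗3)[0][0] = -13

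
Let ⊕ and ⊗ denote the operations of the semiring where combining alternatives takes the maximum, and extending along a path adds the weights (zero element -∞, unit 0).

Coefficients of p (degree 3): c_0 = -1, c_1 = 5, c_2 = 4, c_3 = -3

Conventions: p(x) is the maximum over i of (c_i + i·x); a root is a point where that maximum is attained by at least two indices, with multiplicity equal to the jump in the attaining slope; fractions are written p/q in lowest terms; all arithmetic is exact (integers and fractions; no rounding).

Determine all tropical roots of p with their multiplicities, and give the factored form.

hull edge (i=0, c=-1) to (i=1, c=5): slope 6, span 1
hull edge (i=1, c=5) to (i=2, c=4): slope -1, span 1
hull edge (i=2, c=4) to (i=3, c=-3): slope -7, span 1
Factored form: p(x) = -3 ⊗ (x ⊕ (-6)) ⊗ (x ⊕ 1) ⊗ (x ⊕ 7)
Answer: roots = -6 (mult 1), 1 (mult 1), 7 (mult 1)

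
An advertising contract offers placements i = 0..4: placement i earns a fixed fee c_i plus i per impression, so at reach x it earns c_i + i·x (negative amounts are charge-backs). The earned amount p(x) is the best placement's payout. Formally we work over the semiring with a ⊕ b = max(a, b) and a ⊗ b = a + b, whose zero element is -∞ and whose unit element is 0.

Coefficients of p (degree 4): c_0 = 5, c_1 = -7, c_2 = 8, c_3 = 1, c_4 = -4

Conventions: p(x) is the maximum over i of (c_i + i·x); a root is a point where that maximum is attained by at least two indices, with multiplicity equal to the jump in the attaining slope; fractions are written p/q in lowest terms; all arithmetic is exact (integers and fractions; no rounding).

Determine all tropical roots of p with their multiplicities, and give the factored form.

hull edge (i=0, c=5) to (i=2, c=8): slope 3/2, span 2
hull edge (i=2, c=8) to (i=4, c=-4): slope -6, span 2
Factored form: p(x) = -4 ⊗ (x ⊕ (-3/2)) ⊗ (x ⊕ (-3/2)) ⊗ (x ⊕ 6) ⊗ (x ⊕ 6)
Answer: roots = -3/2 (mult 2), 6 (mult 2)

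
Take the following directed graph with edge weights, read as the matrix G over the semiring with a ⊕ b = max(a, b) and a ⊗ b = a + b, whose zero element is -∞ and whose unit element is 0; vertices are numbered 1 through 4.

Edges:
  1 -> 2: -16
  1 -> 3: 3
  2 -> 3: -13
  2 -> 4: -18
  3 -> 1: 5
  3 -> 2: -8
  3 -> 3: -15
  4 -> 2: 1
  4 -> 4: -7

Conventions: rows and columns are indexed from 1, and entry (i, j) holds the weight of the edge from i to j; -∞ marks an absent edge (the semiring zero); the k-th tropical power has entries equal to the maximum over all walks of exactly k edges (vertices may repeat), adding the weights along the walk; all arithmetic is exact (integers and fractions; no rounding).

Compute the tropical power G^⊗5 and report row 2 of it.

G^⊗2:
  [8, -5, -12, -34]
  [-8, -17, -28, -25]
  [-10, -11, 8, -26]
  [-∞, -6, -12, -14]
G^⊗3:
  [-7, -8, 11, -23]
  [-23, -24, -5, -32]
  [13, 0, -7, -29]
  [-7, -13, -19, -21]
G^⊗4:
  [16, 3, -4, -26]
  [0, -13, -20, -39]
  [-2, -3, 16, -18]
  [-14, -20, -4, -28]
G^⊗5:
  [1, 0, 19, -15]
  [-15, -16, 3, -31]
  [21, 8, 1, -21]
  [1, -12, -11, -35]
Answer: row 2 of G^⊗5 = [-15, -16, 3, -31]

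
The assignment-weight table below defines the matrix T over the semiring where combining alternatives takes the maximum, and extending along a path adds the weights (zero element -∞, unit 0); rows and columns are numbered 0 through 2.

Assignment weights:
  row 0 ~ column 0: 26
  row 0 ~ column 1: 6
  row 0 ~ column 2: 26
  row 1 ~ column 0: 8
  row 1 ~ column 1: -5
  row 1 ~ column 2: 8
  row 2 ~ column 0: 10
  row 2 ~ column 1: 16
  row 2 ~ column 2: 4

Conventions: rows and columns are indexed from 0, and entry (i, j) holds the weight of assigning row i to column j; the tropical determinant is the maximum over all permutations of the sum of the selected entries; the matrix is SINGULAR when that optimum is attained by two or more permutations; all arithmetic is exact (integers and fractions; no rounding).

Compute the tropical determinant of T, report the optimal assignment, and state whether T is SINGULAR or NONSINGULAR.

σ = (0, 1, 2): 26 + (-5) + 4 = 25
σ = (0, 2, 1): 26 + 8 + 16 = 50
σ = (1, 0, 2): 6 + 8 + 4 = 18
σ = (1, 2, 0): 6 + 8 + 10 = 24
σ = (2, 0, 1): 26 + 8 + 16 = 50
σ = (2, 1, 0): 26 + (-5) + 10 = 31
Optimal value attained by: σ = (0, 2, 1).
Answer: det⊕(T) = 50; verdict: SINGULAR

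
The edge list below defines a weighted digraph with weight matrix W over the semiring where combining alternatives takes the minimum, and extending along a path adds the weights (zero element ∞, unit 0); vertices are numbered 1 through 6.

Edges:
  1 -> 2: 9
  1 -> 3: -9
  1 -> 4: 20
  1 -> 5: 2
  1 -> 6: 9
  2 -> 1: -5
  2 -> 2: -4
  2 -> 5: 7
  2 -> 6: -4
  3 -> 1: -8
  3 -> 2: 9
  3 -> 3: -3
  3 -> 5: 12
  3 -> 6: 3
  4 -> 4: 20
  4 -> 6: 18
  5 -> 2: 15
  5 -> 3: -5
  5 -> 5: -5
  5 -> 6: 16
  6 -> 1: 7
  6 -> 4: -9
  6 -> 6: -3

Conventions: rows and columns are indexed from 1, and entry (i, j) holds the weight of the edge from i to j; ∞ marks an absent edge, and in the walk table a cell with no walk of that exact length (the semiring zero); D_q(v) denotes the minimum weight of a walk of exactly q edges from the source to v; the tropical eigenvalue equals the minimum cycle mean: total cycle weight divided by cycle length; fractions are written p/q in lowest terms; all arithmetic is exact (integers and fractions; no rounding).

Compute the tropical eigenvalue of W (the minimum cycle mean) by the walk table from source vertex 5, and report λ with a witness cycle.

q=0: [∞, ∞, ∞, ∞, 0, ∞]
q=1: [∞, 15, -5, ∞, -5, 16]
q=2: [-13, 4, -10, 7, -10, -2]
q=3: [-18, -4, -22, -11, -15, -7]
q=4: [-30, -13, -27, -16, -20, -19]
q=5: [-35, -21, -39, -28, -28, -24]
q=6: [-47, -30, -44, -33, -33, -36]
Optimal cycle mean attained by: cycle 1->3->1, total (-9) + (-8), length 2.
Answer: λ = -17/2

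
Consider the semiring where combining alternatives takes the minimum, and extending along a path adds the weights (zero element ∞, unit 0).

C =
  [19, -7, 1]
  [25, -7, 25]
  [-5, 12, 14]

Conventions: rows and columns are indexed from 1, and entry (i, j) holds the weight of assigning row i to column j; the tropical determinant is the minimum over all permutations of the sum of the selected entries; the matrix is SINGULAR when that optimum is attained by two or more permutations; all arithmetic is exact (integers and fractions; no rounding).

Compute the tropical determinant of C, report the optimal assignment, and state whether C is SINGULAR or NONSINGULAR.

σ = (1, 2, 3): 19 + (-7) + 14 = 26
σ = (1, 3, 2): 19 + 25 + 12 = 56
σ = (2, 1, 3): (-7) + 25 + 14 = 32
σ = (2, 3, 1): (-7) + 25 + (-5) = 13
σ = (3, 1, 2): 1 + 25 + 12 = 38
σ = (3, 2, 1): 1 + (-7) + (-5) = -11
Optimal value attained by: σ = (3, 2, 1).
Answer: det⊕(C) = -11; verdict: NONSINGULAR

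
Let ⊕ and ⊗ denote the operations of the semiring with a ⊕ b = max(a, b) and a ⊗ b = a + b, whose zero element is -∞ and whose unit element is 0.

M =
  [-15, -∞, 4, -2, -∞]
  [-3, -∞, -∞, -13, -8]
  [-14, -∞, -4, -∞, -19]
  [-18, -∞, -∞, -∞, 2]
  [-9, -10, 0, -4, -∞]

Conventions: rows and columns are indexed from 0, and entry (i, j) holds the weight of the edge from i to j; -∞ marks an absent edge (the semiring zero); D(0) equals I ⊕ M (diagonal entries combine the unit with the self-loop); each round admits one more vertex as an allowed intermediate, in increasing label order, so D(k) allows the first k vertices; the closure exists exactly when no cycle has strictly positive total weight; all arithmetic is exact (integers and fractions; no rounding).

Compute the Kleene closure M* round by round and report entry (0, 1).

D(0):
  [0, -∞, 4, -2, -∞]
  [-3, 0, -∞, -13, -8]
  [-14, -∞, 0, -∞, -19]
  [-18, -∞, -∞, 0, 2]
  [-9, -10, 0, -4, 0]
D(1):
  [0, -∞, 4, -2, -∞]
  [-3, 0, 1, -5, -8]
  [-14, -∞, 0, -16, -19]
  [-18, -∞, -14, 0, 2]
  [-9, -10, 0, -4, 0]
D(2):
  [0, -∞, 4, -2, -∞]
  [-3, 0, 1, -5, -8]
  [-14, -∞, 0, -16, -19]
  [-18, -∞, -14, 0, 2]
  [-9, -10, 0, -4, 0]
D(3):
  [0, -∞, 4, -2, -15]
  [-3, 0, 1, -5, -8]
  [-14, -∞, 0, -16, -19]
  [-18, -∞, -14, 0, 2]
  [-9, -10, 0, -4, 0]
D(4):
  [0, -∞, 4, -2, 0]
  [-3, 0, 1, -5, -3]
  [-14, -∞, 0, -16, -14]
  [-18, -∞, -14, 0, 2]
  [-9, -10, 0, -4, 0]
D(5):
  [0, -10, 4, -2, 0]
  [-3, 0, 1, -5, -3]
  [-14, -24, 0, -16, -14]
  [-7, -8, 2, 0, 2]
  [-9, -10, 0, -4, 0]
Answer: M*[0][1] = -10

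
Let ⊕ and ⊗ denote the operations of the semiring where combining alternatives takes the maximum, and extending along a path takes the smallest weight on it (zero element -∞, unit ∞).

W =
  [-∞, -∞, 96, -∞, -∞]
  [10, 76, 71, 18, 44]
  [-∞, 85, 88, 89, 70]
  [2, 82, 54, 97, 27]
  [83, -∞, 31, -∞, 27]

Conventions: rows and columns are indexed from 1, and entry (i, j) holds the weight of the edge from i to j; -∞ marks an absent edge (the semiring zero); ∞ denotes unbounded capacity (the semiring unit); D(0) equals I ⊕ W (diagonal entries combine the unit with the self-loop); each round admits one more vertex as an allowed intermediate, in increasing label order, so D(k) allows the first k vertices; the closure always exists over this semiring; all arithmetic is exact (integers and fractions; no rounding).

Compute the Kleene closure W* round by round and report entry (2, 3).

D(0):
  [∞, -∞, 96, -∞, -∞]
  [10, ∞, 71, 18, 44]
  [-∞, 85, ∞, 89, 70]
  [2, 82, 54, ∞, 27]
  [83, -∞, 31, -∞, ∞]
D(1):
  [∞, -∞, 96, -∞, -∞]
  [10, ∞, 71, 18, 44]
  [-∞, 85, ∞, 89, 70]
  [2, 82, 54, ∞, 27]
  [83, -∞, 83, -∞, ∞]
D(2):
  [∞, -∞, 96, -∞, -∞]
  [10, ∞, 71, 18, 44]
  [10, 85, ∞, 89, 70]
  [10, 82, 71, ∞, 44]
  [83, -∞, 83, -∞, ∞]
D(3):
  [∞, 85, 96, 89, 70]
  [10, ∞, 71, 71, 70]
  [10, 85, ∞, 89, 70]
  [10, 82, 71, ∞, 70]
  [83, 83, 83, 83, ∞]
D(4):
  [∞, 85, 96, 89, 70]
  [10, ∞, 71, 71, 70]
  [10, 85, ∞, 89, 70]
  [10, 82, 71, ∞, 70]
  [83, 83, 83, 83, ∞]
D(5):
  [∞, 85, 96, 89, 70]
  [70, ∞, 71, 71, 70]
  [70, 85, ∞, 89, 70]
  [70, 82, 71, ∞, 70]
  [83, 83, 83, 83, ∞]
Answer: W*[2][3] = 71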